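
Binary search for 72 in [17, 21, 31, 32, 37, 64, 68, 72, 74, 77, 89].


Step 1: lo=0, hi=10, mid=5, val=64
Step 2: lo=6, hi=10, mid=8, val=74
Step 3: lo=6, hi=7, mid=6, val=68
Step 4: lo=7, hi=7, mid=7, val=72

Found at index 7


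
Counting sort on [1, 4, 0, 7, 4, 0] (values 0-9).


Input: [1, 4, 0, 7, 4, 0]
Counts: [2, 1, 0, 0, 2, 0, 0, 1, 0, 0]

Sorted: [0, 0, 1, 4, 4, 7]


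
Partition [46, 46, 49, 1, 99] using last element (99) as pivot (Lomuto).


Pivot: 99
  46 <= 99: advance i (no swap)
  46 <= 99: advance i (no swap)
  49 <= 99: advance i (no swap)
  1 <= 99: advance i (no swap)
Place pivot at 4: [46, 46, 49, 1, 99]

Partitioned: [46, 46, 49, 1, 99]


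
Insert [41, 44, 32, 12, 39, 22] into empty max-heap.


Insert 41: [41]
Insert 44: [44, 41]
Insert 32: [44, 41, 32]
Insert 12: [44, 41, 32, 12]
Insert 39: [44, 41, 32, 12, 39]
Insert 22: [44, 41, 32, 12, 39, 22]

Final heap: [44, 41, 32, 12, 39, 22]


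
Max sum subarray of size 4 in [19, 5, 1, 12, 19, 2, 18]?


[0:4]: 37
[1:5]: 37
[2:6]: 34
[3:7]: 51

Max: 51 at [3:7]


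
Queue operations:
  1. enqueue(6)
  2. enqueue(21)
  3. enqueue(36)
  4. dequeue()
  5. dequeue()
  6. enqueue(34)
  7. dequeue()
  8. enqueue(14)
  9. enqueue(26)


enqueue(6) -> [6]
enqueue(21) -> [6, 21]
enqueue(36) -> [6, 21, 36]
dequeue()->6, [21, 36]
dequeue()->21, [36]
enqueue(34) -> [36, 34]
dequeue()->36, [34]
enqueue(14) -> [34, 14]
enqueue(26) -> [34, 14, 26]

Final queue: [34, 14, 26]


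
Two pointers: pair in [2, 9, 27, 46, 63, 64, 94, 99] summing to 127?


lo=0(2)+hi=7(99)=101
lo=1(9)+hi=7(99)=108
lo=2(27)+hi=7(99)=126
lo=3(46)+hi=7(99)=145
lo=3(46)+hi=6(94)=140
lo=3(46)+hi=5(64)=110
lo=4(63)+hi=5(64)=127

Yes: 63+64=127


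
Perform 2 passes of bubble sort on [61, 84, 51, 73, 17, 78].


Initial: [61, 84, 51, 73, 17, 78]
Pass 1: [61, 51, 73, 17, 78, 84] (4 swaps)
Pass 2: [51, 61, 17, 73, 78, 84] (2 swaps)

After 2 passes: [51, 61, 17, 73, 78, 84]


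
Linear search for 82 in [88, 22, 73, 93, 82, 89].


i=0: 88!=82
i=1: 22!=82
i=2: 73!=82
i=3: 93!=82
i=4: 82==82 found!

Found at 4, 5 comps


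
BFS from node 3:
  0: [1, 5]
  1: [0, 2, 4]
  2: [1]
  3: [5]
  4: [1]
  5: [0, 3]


Visit 3, enqueue [5]
Visit 5, enqueue [0]
Visit 0, enqueue [1]
Visit 1, enqueue [2, 4]
Visit 2, enqueue []
Visit 4, enqueue []

BFS order: [3, 5, 0, 1, 2, 4]


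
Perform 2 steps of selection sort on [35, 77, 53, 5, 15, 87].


Initial: [35, 77, 53, 5, 15, 87]
Step 1: min=5 at 3
  Swap: [5, 77, 53, 35, 15, 87]
Step 2: min=15 at 4
  Swap: [5, 15, 53, 35, 77, 87]

After 2 steps: [5, 15, 53, 35, 77, 87]


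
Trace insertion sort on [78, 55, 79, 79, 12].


Initial: [78, 55, 79, 79, 12]
Insert 55: [55, 78, 79, 79, 12]
Insert 79: [55, 78, 79, 79, 12]
Insert 79: [55, 78, 79, 79, 12]
Insert 12: [12, 55, 78, 79, 79]

Sorted: [12, 55, 78, 79, 79]


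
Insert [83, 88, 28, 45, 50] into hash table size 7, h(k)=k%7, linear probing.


Insert 83: h=6 -> slot 6
Insert 88: h=4 -> slot 4
Insert 28: h=0 -> slot 0
Insert 45: h=3 -> slot 3
Insert 50: h=1 -> slot 1

Table: [28, 50, None, 45, 88, None, 83]


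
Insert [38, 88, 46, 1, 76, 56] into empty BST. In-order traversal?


Insert 38: root
Insert 88: R from 38
Insert 46: R from 38 -> L from 88
Insert 1: L from 38
Insert 76: R from 38 -> L from 88 -> R from 46
Insert 56: R from 38 -> L from 88 -> R from 46 -> L from 76

In-order: [1, 38, 46, 56, 76, 88]


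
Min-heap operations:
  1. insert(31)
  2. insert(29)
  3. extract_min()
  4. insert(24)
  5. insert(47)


insert(31) -> [31]
insert(29) -> [29, 31]
extract_min()->29, [31]
insert(24) -> [24, 31]
insert(47) -> [24, 31, 47]

Final heap: [24, 31, 47]


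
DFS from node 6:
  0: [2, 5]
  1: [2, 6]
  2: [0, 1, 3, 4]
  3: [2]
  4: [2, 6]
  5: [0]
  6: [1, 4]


Visit 6, push [4, 1]
Visit 1, push [2]
Visit 2, push [4, 3, 0]
Visit 0, push [5]
Visit 5, push []
Visit 3, push []
Visit 4, push []

DFS order: [6, 1, 2, 0, 5, 3, 4]


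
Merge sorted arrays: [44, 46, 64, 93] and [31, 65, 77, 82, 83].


Take 31 from B
Take 44 from A
Take 46 from A
Take 64 from A
Take 65 from B
Take 77 from B
Take 82 from B
Take 83 from B

Merged: [31, 44, 46, 64, 65, 77, 82, 83, 93]


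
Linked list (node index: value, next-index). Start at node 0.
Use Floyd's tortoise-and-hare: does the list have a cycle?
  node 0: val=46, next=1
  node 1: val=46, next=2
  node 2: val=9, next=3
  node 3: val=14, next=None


Floyd's tortoise (slow, +1) and hare (fast, +2):
  init: slow=0, fast=0
  step 1: slow=1, fast=2
  step 2: fast 2->3->None, no cycle

Cycle: no


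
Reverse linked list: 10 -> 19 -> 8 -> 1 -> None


Step 1: curr=10, set curr.next=prev(None) | reversed so far: 10
Step 2: curr=19, set curr.next=prev(10) | reversed so far: 19 -> 10
Step 3: curr=8, set curr.next=prev(19) | reversed so far: 8 -> 19 -> 10
Step 4: curr=1, set curr.next=prev(8) | reversed so far: 1 -> 8 -> 19 -> 10

1 -> 8 -> 19 -> 10 -> None


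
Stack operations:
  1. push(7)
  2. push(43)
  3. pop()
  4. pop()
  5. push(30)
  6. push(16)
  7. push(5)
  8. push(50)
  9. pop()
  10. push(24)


push(7) -> [7]
push(43) -> [7, 43]
pop()->43, [7]
pop()->7, []
push(30) -> [30]
push(16) -> [30, 16]
push(5) -> [30, 16, 5]
push(50) -> [30, 16, 5, 50]
pop()->50, [30, 16, 5]
push(24) -> [30, 16, 5, 24]

Final stack: [30, 16, 5, 24]


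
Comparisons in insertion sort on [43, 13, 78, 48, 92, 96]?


Algorithm: insertion sort
Input: [43, 13, 78, 48, 92, 96]
Sorted: [13, 43, 48, 78, 92, 96]

6


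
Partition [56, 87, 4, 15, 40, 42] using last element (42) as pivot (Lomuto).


Pivot: 42
  4 <= 42: swap -> [4, 87, 56, 15, 40, 42]
  15 <= 42: swap -> [4, 15, 56, 87, 40, 42]
  40 <= 42: swap -> [4, 15, 40, 87, 56, 42]
Place pivot at 3: [4, 15, 40, 42, 56, 87]

Partitioned: [4, 15, 40, 42, 56, 87]


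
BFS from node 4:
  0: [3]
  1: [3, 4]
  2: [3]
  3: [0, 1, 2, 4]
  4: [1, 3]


Visit 4, enqueue [1, 3]
Visit 1, enqueue []
Visit 3, enqueue [0, 2]
Visit 0, enqueue []
Visit 2, enqueue []

BFS order: [4, 1, 3, 0, 2]


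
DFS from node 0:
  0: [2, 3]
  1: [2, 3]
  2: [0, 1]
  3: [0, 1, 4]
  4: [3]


Visit 0, push [3, 2]
Visit 2, push [1]
Visit 1, push [3]
Visit 3, push [4]
Visit 4, push []

DFS order: [0, 2, 1, 3, 4]


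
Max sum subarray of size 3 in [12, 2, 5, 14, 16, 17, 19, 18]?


[0:3]: 19
[1:4]: 21
[2:5]: 35
[3:6]: 47
[4:7]: 52
[5:8]: 54

Max: 54 at [5:8]


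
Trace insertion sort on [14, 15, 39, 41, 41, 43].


Initial: [14, 15, 39, 41, 41, 43]
Insert 15: [14, 15, 39, 41, 41, 43]
Insert 39: [14, 15, 39, 41, 41, 43]
Insert 41: [14, 15, 39, 41, 41, 43]
Insert 41: [14, 15, 39, 41, 41, 43]
Insert 43: [14, 15, 39, 41, 41, 43]

Sorted: [14, 15, 39, 41, 41, 43]


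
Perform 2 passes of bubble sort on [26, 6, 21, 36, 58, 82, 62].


Initial: [26, 6, 21, 36, 58, 82, 62]
Pass 1: [6, 21, 26, 36, 58, 62, 82] (3 swaps)
Pass 2: [6, 21, 26, 36, 58, 62, 82] (0 swaps)

After 2 passes: [6, 21, 26, 36, 58, 62, 82]


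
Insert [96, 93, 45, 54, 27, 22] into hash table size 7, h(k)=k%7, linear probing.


Insert 96: h=5 -> slot 5
Insert 93: h=2 -> slot 2
Insert 45: h=3 -> slot 3
Insert 54: h=5, 1 probes -> slot 6
Insert 27: h=6, 1 probes -> slot 0
Insert 22: h=1 -> slot 1

Table: [27, 22, 93, 45, None, 96, 54]


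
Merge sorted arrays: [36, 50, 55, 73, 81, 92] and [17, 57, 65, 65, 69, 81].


Take 17 from B
Take 36 from A
Take 50 from A
Take 55 from A
Take 57 from B
Take 65 from B
Take 65 from B
Take 69 from B
Take 73 from A
Take 81 from A
Take 81 from B

Merged: [17, 36, 50, 55, 57, 65, 65, 69, 73, 81, 81, 92]


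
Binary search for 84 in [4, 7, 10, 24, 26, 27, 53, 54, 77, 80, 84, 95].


Step 1: lo=0, hi=11, mid=5, val=27
Step 2: lo=6, hi=11, mid=8, val=77
Step 3: lo=9, hi=11, mid=10, val=84

Found at index 10


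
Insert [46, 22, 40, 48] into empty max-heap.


Insert 46: [46]
Insert 22: [46, 22]
Insert 40: [46, 22, 40]
Insert 48: [48, 46, 40, 22]

Final heap: [48, 46, 40, 22]


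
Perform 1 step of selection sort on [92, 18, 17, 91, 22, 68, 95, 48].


Initial: [92, 18, 17, 91, 22, 68, 95, 48]
Step 1: min=17 at 2
  Swap: [17, 18, 92, 91, 22, 68, 95, 48]

After 1 step: [17, 18, 92, 91, 22, 68, 95, 48]


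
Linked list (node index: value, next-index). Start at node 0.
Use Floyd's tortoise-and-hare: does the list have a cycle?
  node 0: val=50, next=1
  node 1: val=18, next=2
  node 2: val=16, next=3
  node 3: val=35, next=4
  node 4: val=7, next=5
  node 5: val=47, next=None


Floyd's tortoise (slow, +1) and hare (fast, +2):
  init: slow=0, fast=0
  step 1: slow=1, fast=2
  step 2: slow=2, fast=4
  step 3: fast 4->5->None, no cycle

Cycle: no


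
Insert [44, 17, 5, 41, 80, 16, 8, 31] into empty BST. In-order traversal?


Insert 44: root
Insert 17: L from 44
Insert 5: L from 44 -> L from 17
Insert 41: L from 44 -> R from 17
Insert 80: R from 44
Insert 16: L from 44 -> L from 17 -> R from 5
Insert 8: L from 44 -> L from 17 -> R from 5 -> L from 16
Insert 31: L from 44 -> R from 17 -> L from 41

In-order: [5, 8, 16, 17, 31, 41, 44, 80]


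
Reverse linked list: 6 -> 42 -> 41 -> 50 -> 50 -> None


Step 1: curr=6, set curr.next=prev(None) | reversed so far: 6
Step 2: curr=42, set curr.next=prev(6) | reversed so far: 42 -> 6
Step 3: curr=41, set curr.next=prev(42) | reversed so far: 41 -> 42 -> 6
Step 4: curr=50, set curr.next=prev(41) | reversed so far: 50 -> 41 -> 42 -> 6
Step 5: curr=50, set curr.next=prev(50) | reversed so far: 50 -> 50 -> 41 -> 42 -> 6

50 -> 50 -> 41 -> 42 -> 6 -> None


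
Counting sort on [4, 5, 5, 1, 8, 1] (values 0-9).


Input: [4, 5, 5, 1, 8, 1]
Counts: [0, 2, 0, 0, 1, 2, 0, 0, 1, 0]

Sorted: [1, 1, 4, 5, 5, 8]


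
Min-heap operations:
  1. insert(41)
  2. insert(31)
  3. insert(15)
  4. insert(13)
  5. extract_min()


insert(41) -> [41]
insert(31) -> [31, 41]
insert(15) -> [15, 41, 31]
insert(13) -> [13, 15, 31, 41]
extract_min()->13, [15, 41, 31]

Final heap: [15, 41, 31]


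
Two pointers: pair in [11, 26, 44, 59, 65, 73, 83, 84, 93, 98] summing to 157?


lo=0(11)+hi=9(98)=109
lo=1(26)+hi=9(98)=124
lo=2(44)+hi=9(98)=142
lo=3(59)+hi=9(98)=157

Yes: 59+98=157


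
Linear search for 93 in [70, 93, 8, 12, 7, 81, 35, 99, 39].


i=0: 70!=93
i=1: 93==93 found!

Found at 1, 2 comps


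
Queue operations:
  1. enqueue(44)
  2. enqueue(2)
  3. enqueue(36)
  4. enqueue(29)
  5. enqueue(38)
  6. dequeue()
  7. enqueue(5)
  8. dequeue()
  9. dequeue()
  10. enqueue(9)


enqueue(44) -> [44]
enqueue(2) -> [44, 2]
enqueue(36) -> [44, 2, 36]
enqueue(29) -> [44, 2, 36, 29]
enqueue(38) -> [44, 2, 36, 29, 38]
dequeue()->44, [2, 36, 29, 38]
enqueue(5) -> [2, 36, 29, 38, 5]
dequeue()->2, [36, 29, 38, 5]
dequeue()->36, [29, 38, 5]
enqueue(9) -> [29, 38, 5, 9]

Final queue: [29, 38, 5, 9]


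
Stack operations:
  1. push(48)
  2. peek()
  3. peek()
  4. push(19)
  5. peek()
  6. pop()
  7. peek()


push(48) -> [48]
peek()->48
peek()->48
push(19) -> [48, 19]
peek()->19
pop()->19, [48]
peek()->48

Final stack: [48]


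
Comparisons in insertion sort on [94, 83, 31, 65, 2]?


Algorithm: insertion sort
Input: [94, 83, 31, 65, 2]
Sorted: [2, 31, 65, 83, 94]

10


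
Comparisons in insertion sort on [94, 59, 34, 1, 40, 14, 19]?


Algorithm: insertion sort
Input: [94, 59, 34, 1, 40, 14, 19]
Sorted: [1, 14, 19, 34, 40, 59, 94]

19


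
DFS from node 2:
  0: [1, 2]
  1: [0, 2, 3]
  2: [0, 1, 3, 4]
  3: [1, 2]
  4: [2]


Visit 2, push [4, 3, 1, 0]
Visit 0, push [1]
Visit 1, push [3]
Visit 3, push []
Visit 4, push []

DFS order: [2, 0, 1, 3, 4]


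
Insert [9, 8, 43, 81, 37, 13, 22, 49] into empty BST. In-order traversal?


Insert 9: root
Insert 8: L from 9
Insert 43: R from 9
Insert 81: R from 9 -> R from 43
Insert 37: R from 9 -> L from 43
Insert 13: R from 9 -> L from 43 -> L from 37
Insert 22: R from 9 -> L from 43 -> L from 37 -> R from 13
Insert 49: R from 9 -> R from 43 -> L from 81

In-order: [8, 9, 13, 22, 37, 43, 49, 81]


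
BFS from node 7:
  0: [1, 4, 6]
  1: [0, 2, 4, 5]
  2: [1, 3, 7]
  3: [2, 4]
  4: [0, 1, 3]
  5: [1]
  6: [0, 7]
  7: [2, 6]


Visit 7, enqueue [2, 6]
Visit 2, enqueue [1, 3]
Visit 6, enqueue [0]
Visit 1, enqueue [4, 5]
Visit 3, enqueue []
Visit 0, enqueue []
Visit 4, enqueue []
Visit 5, enqueue []

BFS order: [7, 2, 6, 1, 3, 0, 4, 5]


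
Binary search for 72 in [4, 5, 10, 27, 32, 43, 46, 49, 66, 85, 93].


Step 1: lo=0, hi=10, mid=5, val=43
Step 2: lo=6, hi=10, mid=8, val=66
Step 3: lo=9, hi=10, mid=9, val=85

Not found


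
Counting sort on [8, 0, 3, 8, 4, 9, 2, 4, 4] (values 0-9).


Input: [8, 0, 3, 8, 4, 9, 2, 4, 4]
Counts: [1, 0, 1, 1, 3, 0, 0, 0, 2, 1]

Sorted: [0, 2, 3, 4, 4, 4, 8, 8, 9]


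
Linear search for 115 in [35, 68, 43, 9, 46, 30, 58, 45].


i=0: 35!=115
i=1: 68!=115
i=2: 43!=115
i=3: 9!=115
i=4: 46!=115
i=5: 30!=115
i=6: 58!=115
i=7: 45!=115

Not found, 8 comps


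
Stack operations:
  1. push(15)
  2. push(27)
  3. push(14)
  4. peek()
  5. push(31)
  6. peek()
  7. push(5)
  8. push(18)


push(15) -> [15]
push(27) -> [15, 27]
push(14) -> [15, 27, 14]
peek()->14
push(31) -> [15, 27, 14, 31]
peek()->31
push(5) -> [15, 27, 14, 31, 5]
push(18) -> [15, 27, 14, 31, 5, 18]

Final stack: [15, 27, 14, 31, 5, 18]


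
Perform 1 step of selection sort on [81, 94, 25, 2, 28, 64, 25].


Initial: [81, 94, 25, 2, 28, 64, 25]
Step 1: min=2 at 3
  Swap: [2, 94, 25, 81, 28, 64, 25]

After 1 step: [2, 94, 25, 81, 28, 64, 25]


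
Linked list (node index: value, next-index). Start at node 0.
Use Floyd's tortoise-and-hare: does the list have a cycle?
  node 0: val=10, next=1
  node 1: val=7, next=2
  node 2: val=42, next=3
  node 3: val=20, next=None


Floyd's tortoise (slow, +1) and hare (fast, +2):
  init: slow=0, fast=0
  step 1: slow=1, fast=2
  step 2: fast 2->3->None, no cycle

Cycle: no


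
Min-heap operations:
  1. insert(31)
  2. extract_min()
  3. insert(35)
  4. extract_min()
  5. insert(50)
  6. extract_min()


insert(31) -> [31]
extract_min()->31, []
insert(35) -> [35]
extract_min()->35, []
insert(50) -> [50]
extract_min()->50, []

Final heap: []


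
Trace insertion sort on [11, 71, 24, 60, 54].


Initial: [11, 71, 24, 60, 54]
Insert 71: [11, 71, 24, 60, 54]
Insert 24: [11, 24, 71, 60, 54]
Insert 60: [11, 24, 60, 71, 54]
Insert 54: [11, 24, 54, 60, 71]

Sorted: [11, 24, 54, 60, 71]


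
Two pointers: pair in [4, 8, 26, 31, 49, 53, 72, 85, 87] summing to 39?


lo=0(4)+hi=8(87)=91
lo=0(4)+hi=7(85)=89
lo=0(4)+hi=6(72)=76
lo=0(4)+hi=5(53)=57
lo=0(4)+hi=4(49)=53
lo=0(4)+hi=3(31)=35
lo=1(8)+hi=3(31)=39

Yes: 8+31=39


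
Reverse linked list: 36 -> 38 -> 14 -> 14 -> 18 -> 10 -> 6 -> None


Step 1: curr=36, set curr.next=prev(None) | reversed so far: 36
Step 2: curr=38, set curr.next=prev(36) | reversed so far: 38 -> 36
Step 3: curr=14, set curr.next=prev(38) | reversed so far: 14 -> 38 -> 36
Step 4: curr=14, set curr.next=prev(14) | reversed so far: 14 -> 14 -> 38 -> 36
Step 5: curr=18, set curr.next=prev(14) | reversed so far: 18 -> 14 -> 14 -> 38 -> 36
Step 6: curr=10, set curr.next=prev(18) | reversed so far: 10 -> 18 -> 14 -> 14 -> 38 -> 36
Step 7: curr=6, set curr.next=prev(10) | reversed so far: 6 -> 10 -> 18 -> 14 -> 14 -> 38 -> 36

6 -> 10 -> 18 -> 14 -> 14 -> 38 -> 36 -> None


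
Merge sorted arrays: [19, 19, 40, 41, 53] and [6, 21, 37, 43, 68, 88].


Take 6 from B
Take 19 from A
Take 19 from A
Take 21 from B
Take 37 from B
Take 40 from A
Take 41 from A
Take 43 from B
Take 53 from A

Merged: [6, 19, 19, 21, 37, 40, 41, 43, 53, 68, 88]


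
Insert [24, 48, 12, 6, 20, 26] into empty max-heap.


Insert 24: [24]
Insert 48: [48, 24]
Insert 12: [48, 24, 12]
Insert 6: [48, 24, 12, 6]
Insert 20: [48, 24, 12, 6, 20]
Insert 26: [48, 24, 26, 6, 20, 12]

Final heap: [48, 24, 26, 6, 20, 12]


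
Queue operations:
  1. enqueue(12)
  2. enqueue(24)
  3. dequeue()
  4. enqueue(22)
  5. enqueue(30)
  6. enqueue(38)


enqueue(12) -> [12]
enqueue(24) -> [12, 24]
dequeue()->12, [24]
enqueue(22) -> [24, 22]
enqueue(30) -> [24, 22, 30]
enqueue(38) -> [24, 22, 30, 38]

Final queue: [24, 22, 30, 38]


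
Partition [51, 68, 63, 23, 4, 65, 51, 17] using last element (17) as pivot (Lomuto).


Pivot: 17
  4 <= 17: swap -> [4, 68, 63, 23, 51, 65, 51, 17]
Place pivot at 1: [4, 17, 63, 23, 51, 65, 51, 68]

Partitioned: [4, 17, 63, 23, 51, 65, 51, 68]


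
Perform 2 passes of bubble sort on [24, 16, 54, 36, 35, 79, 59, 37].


Initial: [24, 16, 54, 36, 35, 79, 59, 37]
Pass 1: [16, 24, 36, 35, 54, 59, 37, 79] (5 swaps)
Pass 2: [16, 24, 35, 36, 54, 37, 59, 79] (2 swaps)

After 2 passes: [16, 24, 35, 36, 54, 37, 59, 79]


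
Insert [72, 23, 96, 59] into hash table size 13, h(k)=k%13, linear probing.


Insert 72: h=7 -> slot 7
Insert 23: h=10 -> slot 10
Insert 96: h=5 -> slot 5
Insert 59: h=7, 1 probes -> slot 8

Table: [None, None, None, None, None, 96, None, 72, 59, None, 23, None, None]


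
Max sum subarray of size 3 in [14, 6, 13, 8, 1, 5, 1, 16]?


[0:3]: 33
[1:4]: 27
[2:5]: 22
[3:6]: 14
[4:7]: 7
[5:8]: 22

Max: 33 at [0:3]


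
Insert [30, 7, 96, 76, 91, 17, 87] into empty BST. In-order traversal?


Insert 30: root
Insert 7: L from 30
Insert 96: R from 30
Insert 76: R from 30 -> L from 96
Insert 91: R from 30 -> L from 96 -> R from 76
Insert 17: L from 30 -> R from 7
Insert 87: R from 30 -> L from 96 -> R from 76 -> L from 91

In-order: [7, 17, 30, 76, 87, 91, 96]


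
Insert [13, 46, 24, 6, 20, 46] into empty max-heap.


Insert 13: [13]
Insert 46: [46, 13]
Insert 24: [46, 13, 24]
Insert 6: [46, 13, 24, 6]
Insert 20: [46, 20, 24, 6, 13]
Insert 46: [46, 20, 46, 6, 13, 24]

Final heap: [46, 20, 46, 6, 13, 24]


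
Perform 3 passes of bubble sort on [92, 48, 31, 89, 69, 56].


Initial: [92, 48, 31, 89, 69, 56]
Pass 1: [48, 31, 89, 69, 56, 92] (5 swaps)
Pass 2: [31, 48, 69, 56, 89, 92] (3 swaps)
Pass 3: [31, 48, 56, 69, 89, 92] (1 swaps)

After 3 passes: [31, 48, 56, 69, 89, 92]


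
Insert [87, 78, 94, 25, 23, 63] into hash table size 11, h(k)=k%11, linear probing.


Insert 87: h=10 -> slot 10
Insert 78: h=1 -> slot 1
Insert 94: h=6 -> slot 6
Insert 25: h=3 -> slot 3
Insert 23: h=1, 1 probes -> slot 2
Insert 63: h=8 -> slot 8

Table: [None, 78, 23, 25, None, None, 94, None, 63, None, 87]


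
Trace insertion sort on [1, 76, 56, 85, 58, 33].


Initial: [1, 76, 56, 85, 58, 33]
Insert 76: [1, 76, 56, 85, 58, 33]
Insert 56: [1, 56, 76, 85, 58, 33]
Insert 85: [1, 56, 76, 85, 58, 33]
Insert 58: [1, 56, 58, 76, 85, 33]
Insert 33: [1, 33, 56, 58, 76, 85]

Sorted: [1, 33, 56, 58, 76, 85]


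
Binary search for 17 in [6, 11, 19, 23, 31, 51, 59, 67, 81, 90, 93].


Step 1: lo=0, hi=10, mid=5, val=51
Step 2: lo=0, hi=4, mid=2, val=19
Step 3: lo=0, hi=1, mid=0, val=6
Step 4: lo=1, hi=1, mid=1, val=11

Not found


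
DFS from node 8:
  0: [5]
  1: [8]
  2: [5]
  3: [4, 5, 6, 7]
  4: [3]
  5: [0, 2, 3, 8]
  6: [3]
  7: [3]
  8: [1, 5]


Visit 8, push [5, 1]
Visit 1, push []
Visit 5, push [3, 2, 0]
Visit 0, push []
Visit 2, push []
Visit 3, push [7, 6, 4]
Visit 4, push []
Visit 6, push []
Visit 7, push []

DFS order: [8, 1, 5, 0, 2, 3, 4, 6, 7]


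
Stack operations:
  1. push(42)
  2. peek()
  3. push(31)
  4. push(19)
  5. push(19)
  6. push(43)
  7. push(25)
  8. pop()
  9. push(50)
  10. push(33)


push(42) -> [42]
peek()->42
push(31) -> [42, 31]
push(19) -> [42, 31, 19]
push(19) -> [42, 31, 19, 19]
push(43) -> [42, 31, 19, 19, 43]
push(25) -> [42, 31, 19, 19, 43, 25]
pop()->25, [42, 31, 19, 19, 43]
push(50) -> [42, 31, 19, 19, 43, 50]
push(33) -> [42, 31, 19, 19, 43, 50, 33]

Final stack: [42, 31, 19, 19, 43, 50, 33]


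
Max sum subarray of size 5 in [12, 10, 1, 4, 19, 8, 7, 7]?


[0:5]: 46
[1:6]: 42
[2:7]: 39
[3:8]: 45

Max: 46 at [0:5]


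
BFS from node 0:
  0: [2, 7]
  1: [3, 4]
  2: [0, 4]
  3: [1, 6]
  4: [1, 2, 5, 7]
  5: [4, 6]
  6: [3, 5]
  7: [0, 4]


Visit 0, enqueue [2, 7]
Visit 2, enqueue [4]
Visit 7, enqueue []
Visit 4, enqueue [1, 5]
Visit 1, enqueue [3]
Visit 5, enqueue [6]
Visit 3, enqueue []
Visit 6, enqueue []

BFS order: [0, 2, 7, 4, 1, 5, 3, 6]


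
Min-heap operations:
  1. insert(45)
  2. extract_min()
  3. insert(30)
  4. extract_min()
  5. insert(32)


insert(45) -> [45]
extract_min()->45, []
insert(30) -> [30]
extract_min()->30, []
insert(32) -> [32]

Final heap: [32]


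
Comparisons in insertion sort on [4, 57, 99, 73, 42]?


Algorithm: insertion sort
Input: [4, 57, 99, 73, 42]
Sorted: [4, 42, 57, 73, 99]

8


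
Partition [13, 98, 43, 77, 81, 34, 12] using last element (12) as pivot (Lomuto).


Pivot: 12
Place pivot at 0: [12, 98, 43, 77, 81, 34, 13]

Partitioned: [12, 98, 43, 77, 81, 34, 13]


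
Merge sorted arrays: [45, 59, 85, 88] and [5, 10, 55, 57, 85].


Take 5 from B
Take 10 from B
Take 45 from A
Take 55 from B
Take 57 from B
Take 59 from A
Take 85 from A
Take 85 from B

Merged: [5, 10, 45, 55, 57, 59, 85, 85, 88]


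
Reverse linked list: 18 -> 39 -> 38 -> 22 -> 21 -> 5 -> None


Step 1: curr=18, set curr.next=prev(None) | reversed so far: 18
Step 2: curr=39, set curr.next=prev(18) | reversed so far: 39 -> 18
Step 3: curr=38, set curr.next=prev(39) | reversed so far: 38 -> 39 -> 18
Step 4: curr=22, set curr.next=prev(38) | reversed so far: 22 -> 38 -> 39 -> 18
Step 5: curr=21, set curr.next=prev(22) | reversed so far: 21 -> 22 -> 38 -> 39 -> 18
Step 6: curr=5, set curr.next=prev(21) | reversed so far: 5 -> 21 -> 22 -> 38 -> 39 -> 18

5 -> 21 -> 22 -> 38 -> 39 -> 18 -> None


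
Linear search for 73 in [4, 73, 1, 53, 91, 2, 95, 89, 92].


i=0: 4!=73
i=1: 73==73 found!

Found at 1, 2 comps


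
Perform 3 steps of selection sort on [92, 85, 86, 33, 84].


Initial: [92, 85, 86, 33, 84]
Step 1: min=33 at 3
  Swap: [33, 85, 86, 92, 84]
Step 2: min=84 at 4
  Swap: [33, 84, 86, 92, 85]
Step 3: min=85 at 4
  Swap: [33, 84, 85, 92, 86]

After 3 steps: [33, 84, 85, 92, 86]


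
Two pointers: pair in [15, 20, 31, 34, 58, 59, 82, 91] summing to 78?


lo=0(15)+hi=7(91)=106
lo=0(15)+hi=6(82)=97
lo=0(15)+hi=5(59)=74
lo=1(20)+hi=5(59)=79
lo=1(20)+hi=4(58)=78

Yes: 20+58=78


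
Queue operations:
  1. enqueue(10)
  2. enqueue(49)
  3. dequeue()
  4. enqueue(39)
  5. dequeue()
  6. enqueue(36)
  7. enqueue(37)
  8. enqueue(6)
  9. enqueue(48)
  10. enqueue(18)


enqueue(10) -> [10]
enqueue(49) -> [10, 49]
dequeue()->10, [49]
enqueue(39) -> [49, 39]
dequeue()->49, [39]
enqueue(36) -> [39, 36]
enqueue(37) -> [39, 36, 37]
enqueue(6) -> [39, 36, 37, 6]
enqueue(48) -> [39, 36, 37, 6, 48]
enqueue(18) -> [39, 36, 37, 6, 48, 18]

Final queue: [39, 36, 37, 6, 48, 18]


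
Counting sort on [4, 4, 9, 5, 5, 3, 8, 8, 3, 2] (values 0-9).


Input: [4, 4, 9, 5, 5, 3, 8, 8, 3, 2]
Counts: [0, 0, 1, 2, 2, 2, 0, 0, 2, 1]

Sorted: [2, 3, 3, 4, 4, 5, 5, 8, 8, 9]


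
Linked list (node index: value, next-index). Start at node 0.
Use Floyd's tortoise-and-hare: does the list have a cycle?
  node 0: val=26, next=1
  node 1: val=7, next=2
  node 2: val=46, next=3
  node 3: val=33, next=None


Floyd's tortoise (slow, +1) and hare (fast, +2):
  init: slow=0, fast=0
  step 1: slow=1, fast=2
  step 2: fast 2->3->None, no cycle

Cycle: no


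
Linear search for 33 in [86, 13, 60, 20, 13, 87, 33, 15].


i=0: 86!=33
i=1: 13!=33
i=2: 60!=33
i=3: 20!=33
i=4: 13!=33
i=5: 87!=33
i=6: 33==33 found!

Found at 6, 7 comps


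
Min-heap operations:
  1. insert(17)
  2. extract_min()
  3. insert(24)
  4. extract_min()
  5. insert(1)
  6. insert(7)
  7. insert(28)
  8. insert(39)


insert(17) -> [17]
extract_min()->17, []
insert(24) -> [24]
extract_min()->24, []
insert(1) -> [1]
insert(7) -> [1, 7]
insert(28) -> [1, 7, 28]
insert(39) -> [1, 7, 28, 39]

Final heap: [1, 7, 28, 39]


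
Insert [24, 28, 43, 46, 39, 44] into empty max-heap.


Insert 24: [24]
Insert 28: [28, 24]
Insert 43: [43, 24, 28]
Insert 46: [46, 43, 28, 24]
Insert 39: [46, 43, 28, 24, 39]
Insert 44: [46, 43, 44, 24, 39, 28]

Final heap: [46, 43, 44, 24, 39, 28]


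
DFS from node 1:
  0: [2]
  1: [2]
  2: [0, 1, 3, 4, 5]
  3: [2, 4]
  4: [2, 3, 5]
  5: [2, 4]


Visit 1, push [2]
Visit 2, push [5, 4, 3, 0]
Visit 0, push []
Visit 3, push [4]
Visit 4, push [5]
Visit 5, push []

DFS order: [1, 2, 0, 3, 4, 5]


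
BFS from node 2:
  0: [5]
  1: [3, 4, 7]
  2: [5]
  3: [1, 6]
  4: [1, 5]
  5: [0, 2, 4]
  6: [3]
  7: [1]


Visit 2, enqueue [5]
Visit 5, enqueue [0, 4]
Visit 0, enqueue []
Visit 4, enqueue [1]
Visit 1, enqueue [3, 7]
Visit 3, enqueue [6]
Visit 7, enqueue []
Visit 6, enqueue []

BFS order: [2, 5, 0, 4, 1, 3, 7, 6]


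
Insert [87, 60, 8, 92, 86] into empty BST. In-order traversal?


Insert 87: root
Insert 60: L from 87
Insert 8: L from 87 -> L from 60
Insert 92: R from 87
Insert 86: L from 87 -> R from 60

In-order: [8, 60, 86, 87, 92]


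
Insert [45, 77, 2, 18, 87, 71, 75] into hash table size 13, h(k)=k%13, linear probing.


Insert 45: h=6 -> slot 6
Insert 77: h=12 -> slot 12
Insert 2: h=2 -> slot 2
Insert 18: h=5 -> slot 5
Insert 87: h=9 -> slot 9
Insert 71: h=6, 1 probes -> slot 7
Insert 75: h=10 -> slot 10

Table: [None, None, 2, None, None, 18, 45, 71, None, 87, 75, None, 77]


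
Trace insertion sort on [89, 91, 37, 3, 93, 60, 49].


Initial: [89, 91, 37, 3, 93, 60, 49]
Insert 91: [89, 91, 37, 3, 93, 60, 49]
Insert 37: [37, 89, 91, 3, 93, 60, 49]
Insert 3: [3, 37, 89, 91, 93, 60, 49]
Insert 93: [3, 37, 89, 91, 93, 60, 49]
Insert 60: [3, 37, 60, 89, 91, 93, 49]
Insert 49: [3, 37, 49, 60, 89, 91, 93]

Sorted: [3, 37, 49, 60, 89, 91, 93]


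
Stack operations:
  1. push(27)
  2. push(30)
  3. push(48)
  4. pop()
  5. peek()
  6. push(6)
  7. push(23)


push(27) -> [27]
push(30) -> [27, 30]
push(48) -> [27, 30, 48]
pop()->48, [27, 30]
peek()->30
push(6) -> [27, 30, 6]
push(23) -> [27, 30, 6, 23]

Final stack: [27, 30, 6, 23]


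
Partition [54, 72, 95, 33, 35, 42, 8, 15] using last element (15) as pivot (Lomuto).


Pivot: 15
  8 <= 15: swap -> [8, 72, 95, 33, 35, 42, 54, 15]
Place pivot at 1: [8, 15, 95, 33, 35, 42, 54, 72]

Partitioned: [8, 15, 95, 33, 35, 42, 54, 72]


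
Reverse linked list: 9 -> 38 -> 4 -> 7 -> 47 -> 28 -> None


Step 1: curr=9, set curr.next=prev(None) | reversed so far: 9
Step 2: curr=38, set curr.next=prev(9) | reversed so far: 38 -> 9
Step 3: curr=4, set curr.next=prev(38) | reversed so far: 4 -> 38 -> 9
Step 4: curr=7, set curr.next=prev(4) | reversed so far: 7 -> 4 -> 38 -> 9
Step 5: curr=47, set curr.next=prev(7) | reversed so far: 47 -> 7 -> 4 -> 38 -> 9
Step 6: curr=28, set curr.next=prev(47) | reversed so far: 28 -> 47 -> 7 -> 4 -> 38 -> 9

28 -> 47 -> 7 -> 4 -> 38 -> 9 -> None


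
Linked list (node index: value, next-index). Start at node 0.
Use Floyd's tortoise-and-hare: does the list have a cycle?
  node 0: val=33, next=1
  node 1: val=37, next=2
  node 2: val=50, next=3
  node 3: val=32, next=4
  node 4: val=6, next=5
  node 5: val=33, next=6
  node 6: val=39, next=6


Floyd's tortoise (slow, +1) and hare (fast, +2):
  init: slow=0, fast=0
  step 1: slow=1, fast=2
  step 2: slow=2, fast=4
  step 3: slow=3, fast=6
  step 4: slow=4, fast=6
  step 5: slow=5, fast=6
  step 6: slow=6, fast=6
  slow == fast at node 6: cycle detected

Cycle: yes


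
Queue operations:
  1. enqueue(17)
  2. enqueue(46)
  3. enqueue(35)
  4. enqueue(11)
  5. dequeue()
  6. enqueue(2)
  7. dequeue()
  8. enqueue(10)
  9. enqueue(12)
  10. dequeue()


enqueue(17) -> [17]
enqueue(46) -> [17, 46]
enqueue(35) -> [17, 46, 35]
enqueue(11) -> [17, 46, 35, 11]
dequeue()->17, [46, 35, 11]
enqueue(2) -> [46, 35, 11, 2]
dequeue()->46, [35, 11, 2]
enqueue(10) -> [35, 11, 2, 10]
enqueue(12) -> [35, 11, 2, 10, 12]
dequeue()->35, [11, 2, 10, 12]

Final queue: [11, 2, 10, 12]


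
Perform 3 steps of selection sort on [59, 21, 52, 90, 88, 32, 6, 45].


Initial: [59, 21, 52, 90, 88, 32, 6, 45]
Step 1: min=6 at 6
  Swap: [6, 21, 52, 90, 88, 32, 59, 45]
Step 2: min=21 at 1
  Swap: [6, 21, 52, 90, 88, 32, 59, 45]
Step 3: min=32 at 5
  Swap: [6, 21, 32, 90, 88, 52, 59, 45]

After 3 steps: [6, 21, 32, 90, 88, 52, 59, 45]


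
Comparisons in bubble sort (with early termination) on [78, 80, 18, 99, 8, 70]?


Algorithm: bubble sort (with early termination)
Input: [78, 80, 18, 99, 8, 70]
Sorted: [8, 18, 70, 78, 80, 99]

15


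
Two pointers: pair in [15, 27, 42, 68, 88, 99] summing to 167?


lo=0(15)+hi=5(99)=114
lo=1(27)+hi=5(99)=126
lo=2(42)+hi=5(99)=141
lo=3(68)+hi=5(99)=167

Yes: 68+99=167


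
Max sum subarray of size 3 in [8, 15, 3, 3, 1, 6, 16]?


[0:3]: 26
[1:4]: 21
[2:5]: 7
[3:6]: 10
[4:7]: 23

Max: 26 at [0:3]


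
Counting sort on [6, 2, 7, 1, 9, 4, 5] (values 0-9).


Input: [6, 2, 7, 1, 9, 4, 5]
Counts: [0, 1, 1, 0, 1, 1, 1, 1, 0, 1]

Sorted: [1, 2, 4, 5, 6, 7, 9]


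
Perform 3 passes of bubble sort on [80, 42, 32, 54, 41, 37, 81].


Initial: [80, 42, 32, 54, 41, 37, 81]
Pass 1: [42, 32, 54, 41, 37, 80, 81] (5 swaps)
Pass 2: [32, 42, 41, 37, 54, 80, 81] (3 swaps)
Pass 3: [32, 41, 37, 42, 54, 80, 81] (2 swaps)

After 3 passes: [32, 41, 37, 42, 54, 80, 81]


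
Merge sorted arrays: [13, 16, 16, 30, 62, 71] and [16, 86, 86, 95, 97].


Take 13 from A
Take 16 from A
Take 16 from A
Take 16 from B
Take 30 from A
Take 62 from A
Take 71 from A

Merged: [13, 16, 16, 16, 30, 62, 71, 86, 86, 95, 97]


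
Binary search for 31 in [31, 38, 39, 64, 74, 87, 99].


Step 1: lo=0, hi=6, mid=3, val=64
Step 2: lo=0, hi=2, mid=1, val=38
Step 3: lo=0, hi=0, mid=0, val=31

Found at index 0


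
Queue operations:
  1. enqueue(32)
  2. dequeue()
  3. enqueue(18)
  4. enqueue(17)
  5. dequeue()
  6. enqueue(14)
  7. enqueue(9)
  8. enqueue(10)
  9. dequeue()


enqueue(32) -> [32]
dequeue()->32, []
enqueue(18) -> [18]
enqueue(17) -> [18, 17]
dequeue()->18, [17]
enqueue(14) -> [17, 14]
enqueue(9) -> [17, 14, 9]
enqueue(10) -> [17, 14, 9, 10]
dequeue()->17, [14, 9, 10]

Final queue: [14, 9, 10]


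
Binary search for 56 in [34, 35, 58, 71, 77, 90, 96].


Step 1: lo=0, hi=6, mid=3, val=71
Step 2: lo=0, hi=2, mid=1, val=35
Step 3: lo=2, hi=2, mid=2, val=58

Not found


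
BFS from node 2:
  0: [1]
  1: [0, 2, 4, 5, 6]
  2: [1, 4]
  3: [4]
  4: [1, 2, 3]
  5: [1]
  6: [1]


Visit 2, enqueue [1, 4]
Visit 1, enqueue [0, 5, 6]
Visit 4, enqueue [3]
Visit 0, enqueue []
Visit 5, enqueue []
Visit 6, enqueue []
Visit 3, enqueue []

BFS order: [2, 1, 4, 0, 5, 6, 3]


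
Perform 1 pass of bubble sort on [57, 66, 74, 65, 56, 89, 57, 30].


Initial: [57, 66, 74, 65, 56, 89, 57, 30]
Pass 1: [57, 66, 65, 56, 74, 57, 30, 89] (4 swaps)

After 1 pass: [57, 66, 65, 56, 74, 57, 30, 89]


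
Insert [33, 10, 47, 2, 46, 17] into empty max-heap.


Insert 33: [33]
Insert 10: [33, 10]
Insert 47: [47, 10, 33]
Insert 2: [47, 10, 33, 2]
Insert 46: [47, 46, 33, 2, 10]
Insert 17: [47, 46, 33, 2, 10, 17]

Final heap: [47, 46, 33, 2, 10, 17]


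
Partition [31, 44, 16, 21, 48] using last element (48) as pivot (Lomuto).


Pivot: 48
  31 <= 48: advance i (no swap)
  44 <= 48: advance i (no swap)
  16 <= 48: advance i (no swap)
  21 <= 48: advance i (no swap)
Place pivot at 4: [31, 44, 16, 21, 48]

Partitioned: [31, 44, 16, 21, 48]


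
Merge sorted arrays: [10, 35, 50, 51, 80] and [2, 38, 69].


Take 2 from B
Take 10 from A
Take 35 from A
Take 38 from B
Take 50 from A
Take 51 from A
Take 69 from B

Merged: [2, 10, 35, 38, 50, 51, 69, 80]


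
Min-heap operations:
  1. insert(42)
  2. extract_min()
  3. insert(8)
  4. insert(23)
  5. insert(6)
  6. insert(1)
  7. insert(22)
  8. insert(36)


insert(42) -> [42]
extract_min()->42, []
insert(8) -> [8]
insert(23) -> [8, 23]
insert(6) -> [6, 23, 8]
insert(1) -> [1, 6, 8, 23]
insert(22) -> [1, 6, 8, 23, 22]
insert(36) -> [1, 6, 8, 23, 22, 36]

Final heap: [1, 6, 8, 23, 22, 36]


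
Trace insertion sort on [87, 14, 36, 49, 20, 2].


Initial: [87, 14, 36, 49, 20, 2]
Insert 14: [14, 87, 36, 49, 20, 2]
Insert 36: [14, 36, 87, 49, 20, 2]
Insert 49: [14, 36, 49, 87, 20, 2]
Insert 20: [14, 20, 36, 49, 87, 2]
Insert 2: [2, 14, 20, 36, 49, 87]

Sorted: [2, 14, 20, 36, 49, 87]


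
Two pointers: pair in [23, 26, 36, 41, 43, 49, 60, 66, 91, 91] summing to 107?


lo=0(23)+hi=9(91)=114
lo=0(23)+hi=8(91)=114
lo=0(23)+hi=7(66)=89
lo=1(26)+hi=7(66)=92
lo=2(36)+hi=7(66)=102
lo=3(41)+hi=7(66)=107

Yes: 41+66=107


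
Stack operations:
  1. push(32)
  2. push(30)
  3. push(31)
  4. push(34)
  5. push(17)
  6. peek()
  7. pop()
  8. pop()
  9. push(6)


push(32) -> [32]
push(30) -> [32, 30]
push(31) -> [32, 30, 31]
push(34) -> [32, 30, 31, 34]
push(17) -> [32, 30, 31, 34, 17]
peek()->17
pop()->17, [32, 30, 31, 34]
pop()->34, [32, 30, 31]
push(6) -> [32, 30, 31, 6]

Final stack: [32, 30, 31, 6]


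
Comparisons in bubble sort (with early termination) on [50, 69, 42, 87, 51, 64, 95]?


Algorithm: bubble sort (with early termination)
Input: [50, 69, 42, 87, 51, 64, 95]
Sorted: [42, 50, 51, 64, 69, 87, 95]

15


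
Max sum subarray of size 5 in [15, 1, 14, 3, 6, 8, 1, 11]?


[0:5]: 39
[1:6]: 32
[2:7]: 32
[3:8]: 29

Max: 39 at [0:5]


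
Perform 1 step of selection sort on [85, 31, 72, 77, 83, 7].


Initial: [85, 31, 72, 77, 83, 7]
Step 1: min=7 at 5
  Swap: [7, 31, 72, 77, 83, 85]

After 1 step: [7, 31, 72, 77, 83, 85]


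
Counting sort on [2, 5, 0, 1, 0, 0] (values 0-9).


Input: [2, 5, 0, 1, 0, 0]
Counts: [3, 1, 1, 0, 0, 1, 0, 0, 0, 0]

Sorted: [0, 0, 0, 1, 2, 5]


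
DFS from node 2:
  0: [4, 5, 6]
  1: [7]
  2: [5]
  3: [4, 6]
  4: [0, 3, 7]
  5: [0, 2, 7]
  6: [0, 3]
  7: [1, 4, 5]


Visit 2, push [5]
Visit 5, push [7, 0]
Visit 0, push [6, 4]
Visit 4, push [7, 3]
Visit 3, push [6]
Visit 6, push []
Visit 7, push [1]
Visit 1, push []

DFS order: [2, 5, 0, 4, 3, 6, 7, 1]


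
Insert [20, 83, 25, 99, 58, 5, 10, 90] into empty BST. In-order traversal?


Insert 20: root
Insert 83: R from 20
Insert 25: R from 20 -> L from 83
Insert 99: R from 20 -> R from 83
Insert 58: R from 20 -> L from 83 -> R from 25
Insert 5: L from 20
Insert 10: L from 20 -> R from 5
Insert 90: R from 20 -> R from 83 -> L from 99

In-order: [5, 10, 20, 25, 58, 83, 90, 99]


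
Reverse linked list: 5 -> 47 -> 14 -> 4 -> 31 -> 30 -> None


Step 1: curr=5, set curr.next=prev(None) | reversed so far: 5
Step 2: curr=47, set curr.next=prev(5) | reversed so far: 47 -> 5
Step 3: curr=14, set curr.next=prev(47) | reversed so far: 14 -> 47 -> 5
Step 4: curr=4, set curr.next=prev(14) | reversed so far: 4 -> 14 -> 47 -> 5
Step 5: curr=31, set curr.next=prev(4) | reversed so far: 31 -> 4 -> 14 -> 47 -> 5
Step 6: curr=30, set curr.next=prev(31) | reversed so far: 30 -> 31 -> 4 -> 14 -> 47 -> 5

30 -> 31 -> 4 -> 14 -> 47 -> 5 -> None


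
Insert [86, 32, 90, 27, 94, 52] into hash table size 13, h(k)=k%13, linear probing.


Insert 86: h=8 -> slot 8
Insert 32: h=6 -> slot 6
Insert 90: h=12 -> slot 12
Insert 27: h=1 -> slot 1
Insert 94: h=3 -> slot 3
Insert 52: h=0 -> slot 0

Table: [52, 27, None, 94, None, None, 32, None, 86, None, None, None, 90]


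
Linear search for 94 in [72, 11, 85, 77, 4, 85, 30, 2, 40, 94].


i=0: 72!=94
i=1: 11!=94
i=2: 85!=94
i=3: 77!=94
i=4: 4!=94
i=5: 85!=94
i=6: 30!=94
i=7: 2!=94
i=8: 40!=94
i=9: 94==94 found!

Found at 9, 10 comps


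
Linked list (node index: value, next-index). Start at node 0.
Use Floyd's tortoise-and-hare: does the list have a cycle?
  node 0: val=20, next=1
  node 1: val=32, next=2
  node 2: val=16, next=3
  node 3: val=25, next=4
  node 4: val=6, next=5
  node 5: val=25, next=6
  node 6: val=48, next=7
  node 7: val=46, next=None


Floyd's tortoise (slow, +1) and hare (fast, +2):
  init: slow=0, fast=0
  step 1: slow=1, fast=2
  step 2: slow=2, fast=4
  step 3: slow=3, fast=6
  step 4: fast 6->7->None, no cycle

Cycle: no


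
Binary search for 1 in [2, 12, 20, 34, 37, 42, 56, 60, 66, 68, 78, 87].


Step 1: lo=0, hi=11, mid=5, val=42
Step 2: lo=0, hi=4, mid=2, val=20
Step 3: lo=0, hi=1, mid=0, val=2

Not found


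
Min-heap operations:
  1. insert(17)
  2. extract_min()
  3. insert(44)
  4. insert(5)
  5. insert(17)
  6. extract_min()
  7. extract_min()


insert(17) -> [17]
extract_min()->17, []
insert(44) -> [44]
insert(5) -> [5, 44]
insert(17) -> [5, 44, 17]
extract_min()->5, [17, 44]
extract_min()->17, [44]

Final heap: [44]


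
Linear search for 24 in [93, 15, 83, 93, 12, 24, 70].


i=0: 93!=24
i=1: 15!=24
i=2: 83!=24
i=3: 93!=24
i=4: 12!=24
i=5: 24==24 found!

Found at 5, 6 comps


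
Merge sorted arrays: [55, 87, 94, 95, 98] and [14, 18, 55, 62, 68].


Take 14 from B
Take 18 from B
Take 55 from A
Take 55 from B
Take 62 from B
Take 68 from B

Merged: [14, 18, 55, 55, 62, 68, 87, 94, 95, 98]


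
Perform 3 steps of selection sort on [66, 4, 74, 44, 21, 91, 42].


Initial: [66, 4, 74, 44, 21, 91, 42]
Step 1: min=4 at 1
  Swap: [4, 66, 74, 44, 21, 91, 42]
Step 2: min=21 at 4
  Swap: [4, 21, 74, 44, 66, 91, 42]
Step 3: min=42 at 6
  Swap: [4, 21, 42, 44, 66, 91, 74]

After 3 steps: [4, 21, 42, 44, 66, 91, 74]


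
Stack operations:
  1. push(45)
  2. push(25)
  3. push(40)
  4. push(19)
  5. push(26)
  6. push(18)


push(45) -> [45]
push(25) -> [45, 25]
push(40) -> [45, 25, 40]
push(19) -> [45, 25, 40, 19]
push(26) -> [45, 25, 40, 19, 26]
push(18) -> [45, 25, 40, 19, 26, 18]

Final stack: [45, 25, 40, 19, 26, 18]


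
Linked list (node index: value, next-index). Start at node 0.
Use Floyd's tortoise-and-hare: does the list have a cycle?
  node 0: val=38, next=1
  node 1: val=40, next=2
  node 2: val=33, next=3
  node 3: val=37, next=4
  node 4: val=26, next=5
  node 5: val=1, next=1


Floyd's tortoise (slow, +1) and hare (fast, +2):
  init: slow=0, fast=0
  step 1: slow=1, fast=2
  step 2: slow=2, fast=4
  step 3: slow=3, fast=1
  step 4: slow=4, fast=3
  step 5: slow=5, fast=5
  slow == fast at node 5: cycle detected

Cycle: yes


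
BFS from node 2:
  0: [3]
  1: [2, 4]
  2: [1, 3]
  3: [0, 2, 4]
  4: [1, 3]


Visit 2, enqueue [1, 3]
Visit 1, enqueue [4]
Visit 3, enqueue [0]
Visit 4, enqueue []
Visit 0, enqueue []

BFS order: [2, 1, 3, 4, 0]


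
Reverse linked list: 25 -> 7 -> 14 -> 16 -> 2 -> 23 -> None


Step 1: curr=25, set curr.next=prev(None) | reversed so far: 25
Step 2: curr=7, set curr.next=prev(25) | reversed so far: 7 -> 25
Step 3: curr=14, set curr.next=prev(7) | reversed so far: 14 -> 7 -> 25
Step 4: curr=16, set curr.next=prev(14) | reversed so far: 16 -> 14 -> 7 -> 25
Step 5: curr=2, set curr.next=prev(16) | reversed so far: 2 -> 16 -> 14 -> 7 -> 25
Step 6: curr=23, set curr.next=prev(2) | reversed so far: 23 -> 2 -> 16 -> 14 -> 7 -> 25

23 -> 2 -> 16 -> 14 -> 7 -> 25 -> None


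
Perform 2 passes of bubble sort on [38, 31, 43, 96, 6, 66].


Initial: [38, 31, 43, 96, 6, 66]
Pass 1: [31, 38, 43, 6, 66, 96] (3 swaps)
Pass 2: [31, 38, 6, 43, 66, 96] (1 swaps)

After 2 passes: [31, 38, 6, 43, 66, 96]


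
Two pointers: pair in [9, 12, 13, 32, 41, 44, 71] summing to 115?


lo=0(9)+hi=6(71)=80
lo=1(12)+hi=6(71)=83
lo=2(13)+hi=6(71)=84
lo=3(32)+hi=6(71)=103
lo=4(41)+hi=6(71)=112
lo=5(44)+hi=6(71)=115

Yes: 44+71=115


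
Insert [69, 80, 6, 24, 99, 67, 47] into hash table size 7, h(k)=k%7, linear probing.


Insert 69: h=6 -> slot 6
Insert 80: h=3 -> slot 3
Insert 6: h=6, 1 probes -> slot 0
Insert 24: h=3, 1 probes -> slot 4
Insert 99: h=1 -> slot 1
Insert 67: h=4, 1 probes -> slot 5
Insert 47: h=5, 4 probes -> slot 2

Table: [6, 99, 47, 80, 24, 67, 69]


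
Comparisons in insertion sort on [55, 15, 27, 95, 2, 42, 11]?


Algorithm: insertion sort
Input: [55, 15, 27, 95, 2, 42, 11]
Sorted: [2, 11, 15, 27, 42, 55, 95]

17


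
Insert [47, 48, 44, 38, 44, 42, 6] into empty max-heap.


Insert 47: [47]
Insert 48: [48, 47]
Insert 44: [48, 47, 44]
Insert 38: [48, 47, 44, 38]
Insert 44: [48, 47, 44, 38, 44]
Insert 42: [48, 47, 44, 38, 44, 42]
Insert 6: [48, 47, 44, 38, 44, 42, 6]

Final heap: [48, 47, 44, 38, 44, 42, 6]
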